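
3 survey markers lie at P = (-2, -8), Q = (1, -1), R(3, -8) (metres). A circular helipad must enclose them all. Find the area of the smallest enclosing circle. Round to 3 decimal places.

Side lengths²: PQ² = 58, PR² = 25, QR² = 53.
Since PQ² = 58 < 53 + 25 = 78, the triangle is acute, so the smallest enclosing circle is the circumcircle.
Circumcentre = (0.5, -69/14), r² = 1537/98.
Area = π·r² = π·1537/98 ≈ 49.272.

49.272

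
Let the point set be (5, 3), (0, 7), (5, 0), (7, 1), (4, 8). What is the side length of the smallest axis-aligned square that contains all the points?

The bounding box has width 7 and height 8.
An axis-aligned square enclosing the set must have side ≥ max(width, height).
So the minimum side is max(7, 8) = 8.

8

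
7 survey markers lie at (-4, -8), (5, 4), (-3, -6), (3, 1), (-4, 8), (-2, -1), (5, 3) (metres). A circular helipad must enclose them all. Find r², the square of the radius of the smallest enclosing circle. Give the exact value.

2425/36

The minimum enclosing circle of a finite set is fixed by two of the points (as a diameter) or three (as a circumcircle).
The minimum enclosing circle is determined by three boundary points: (-4, -8), (5, 4), (-4, 8).
Their circumcentre is (-13/6, 0) with r² = 2425/36.
The farthest remaining point (5, 3) is at distance² 2173/36 ≤ 2425/36.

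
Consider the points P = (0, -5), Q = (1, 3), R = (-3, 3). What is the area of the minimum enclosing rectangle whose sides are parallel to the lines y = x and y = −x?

In coordinates u = x + y, v = x − y the rectangle is axis-aligned; the map (x,y)→(u,v) scales areas by 2.
u-values: -5, 4, 0; range = 4 − (-5) = 9.
v-values: 5, -2, -6; range = 5 − (-6) = 11.
Area = (9 × 11) / 2 = 49.5.

49.5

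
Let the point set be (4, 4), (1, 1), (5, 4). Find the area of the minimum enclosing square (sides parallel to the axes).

16

The bounding box has width 4 and height 3.
An axis-aligned square enclosing the set must have side ≥ max(width, height).
So the minimum side is max(4, 3) = 4.
Area = 4² = 16.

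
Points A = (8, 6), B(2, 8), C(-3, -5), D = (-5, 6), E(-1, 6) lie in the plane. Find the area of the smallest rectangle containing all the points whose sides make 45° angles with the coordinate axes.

143

In coordinates u = x + y, v = x − y the rectangle is axis-aligned; the map (x,y)→(u,v) scales areas by 2.
u-values: 14, 10, -8, 1, 5; range = 14 − (-8) = 22.
v-values: 2, -6, 2, -11, -7; range = 2 − (-11) = 13.
Area = (22 × 13) / 2 = 143.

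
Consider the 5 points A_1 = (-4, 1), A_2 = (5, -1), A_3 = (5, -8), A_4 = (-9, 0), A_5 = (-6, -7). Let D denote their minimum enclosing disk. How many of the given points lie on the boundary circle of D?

2

By Welzl's lemma the MEC is supported by two points (diametrically opposite) or three points (on a circumcircle).
The farthest pair is A_3–A_4 with squared distance 260. The circle on this segment as diameter has centre (-2, -4) and r² = 260/4 = 65.
Check A_1: distance² to centre = 29 ≤ 65, so it lies inside.
All remaining points lie in this disk, and no smaller disk contains both endpoints, so this is the minimum enclosing circle.
The points at distance exactly r from the centre are A_3, A_4 — 2 points.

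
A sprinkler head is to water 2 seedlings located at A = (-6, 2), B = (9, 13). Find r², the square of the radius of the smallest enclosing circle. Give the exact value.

The smallest circle enclosing two points has them as diameter endpoints.
Centre = midpoint = (1.5, 7.5); r² = |AB|²/4 = 346/4 = 86.5.

86.5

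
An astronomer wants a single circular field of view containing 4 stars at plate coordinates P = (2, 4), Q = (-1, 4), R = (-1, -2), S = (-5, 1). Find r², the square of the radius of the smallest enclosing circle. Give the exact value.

A smallest enclosing disk is always determined by at most three of the input points on its boundary.
The minimum enclosing circle is determined by three boundary points: P, R, S.
Their circumcentre is (-27/22, 41/22) with r² = 3625/242.
The farthest remaining point Q is at distance² 1117/242 ≤ 3625/242.

3625/242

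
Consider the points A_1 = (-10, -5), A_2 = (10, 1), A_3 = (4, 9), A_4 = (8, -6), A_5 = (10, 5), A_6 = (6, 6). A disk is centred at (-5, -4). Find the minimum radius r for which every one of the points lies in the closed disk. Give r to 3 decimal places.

17.493

The required radius is the distance from (-5, -4) to the farthest point.
Squared distances: 26, 250, 250, 173, 306, 221.
Maximum is 306, attained at A_5.
r = √306 ≈ 17.493.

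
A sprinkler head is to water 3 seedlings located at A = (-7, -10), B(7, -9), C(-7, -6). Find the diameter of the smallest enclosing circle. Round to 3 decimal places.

Side lengths²: AB² = 197, AC² = 16, BC² = 205.
Since BC² = 205 < 197 + 16 = 213, the triangle is acute, so the smallest enclosing circle is the circumcircle.
Circumcentre = (-3/28, -8), r² = 40385/784.
Diameter = 2r = 2√(40385/784) ≈ 14.354.

14.354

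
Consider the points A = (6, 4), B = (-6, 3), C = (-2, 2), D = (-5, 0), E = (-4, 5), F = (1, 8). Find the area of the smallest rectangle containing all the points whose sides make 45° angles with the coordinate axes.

82.5

In coordinates u = x + y, v = x − y the rectangle is axis-aligned; the map (x,y)→(u,v) scales areas by 2.
u-values: 10, -3, 0, -5, 1, 9; range = 10 − (-5) = 15.
v-values: 2, -9, -4, -5, -9, -7; range = 2 − (-9) = 11.
Area = (15 × 11) / 2 = 82.5.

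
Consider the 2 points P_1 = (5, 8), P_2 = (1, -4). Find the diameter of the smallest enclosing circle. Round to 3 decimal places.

12.649

The smallest circle enclosing two points has them as diameter endpoints.
Centre = midpoint = (3, 2); r² = |P_1P_2|²/4 = 160/4 = 40.
Diameter = 2r = 2√40 ≈ 12.649.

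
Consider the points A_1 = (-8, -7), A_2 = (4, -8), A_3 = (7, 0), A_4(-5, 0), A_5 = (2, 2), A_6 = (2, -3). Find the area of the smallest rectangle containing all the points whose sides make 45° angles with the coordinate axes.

187

In coordinates u = x + y, v = x − y the rectangle is axis-aligned; the map (x,y)→(u,v) scales areas by 2.
u-values: -15, -4, 7, -5, 4, -1; range = 7 − (-15) = 22.
v-values: -1, 12, 7, -5, 0, 5; range = 12 − (-5) = 17.
Area = (22 × 17) / 2 = 187.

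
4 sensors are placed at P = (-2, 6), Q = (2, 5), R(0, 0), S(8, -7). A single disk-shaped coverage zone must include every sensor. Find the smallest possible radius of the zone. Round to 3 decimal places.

By Welzl's lemma the MEC is supported by two points (diametrically opposite) or three points (on a circumcircle).
The farthest pair is P–S with squared distance 269. The circle on this segment as diameter has centre (3, -0.5) and r² = 269/4 = 67.25.
Check Q: distance² to centre = 31.25 ≤ 67.25, so it lies inside.
All remaining points lie in this disk, and no smaller disk contains both endpoints, so this is the minimum enclosing circle.
r = √(67.25) ≈ 8.201.

8.201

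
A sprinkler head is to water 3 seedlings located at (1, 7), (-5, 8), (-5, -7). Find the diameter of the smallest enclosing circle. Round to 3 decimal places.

15.442

Call the three points A, B, C in the order given.
Side lengths²: AB² = 37, AC² = 232, BC² = 225.
Since AC² = 232 < 225 + 37 = 262, the triangle is acute, so the smallest enclosing circle is the circumcircle.
Circumcentre = (-19/6, 0.5), r² = 1073/18.
Diameter = 2r = 2√(1073/18) ≈ 15.442.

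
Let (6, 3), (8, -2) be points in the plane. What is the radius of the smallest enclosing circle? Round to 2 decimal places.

The smallest circle enclosing two points has them as diameter endpoints.
Centre = midpoint = (7, 0.5); r² = |(6, 3)−(8, -2)|²/4 = 29/4 = 7.25.
r = √(7.25) ≈ 2.69.

2.69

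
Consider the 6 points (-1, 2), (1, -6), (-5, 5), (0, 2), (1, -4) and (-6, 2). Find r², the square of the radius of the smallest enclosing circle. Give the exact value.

39.25

The minimum enclosing circle of a finite set is fixed by two of the points (as a diameter) or three (as a circumcircle).
The farthest pair is (1, -6)–(-5, 5) with squared distance 157. The circle on this segment as diameter has centre (-2, -0.5) and r² = 157/4 = 39.25.
Check (-1, 2): distance² to centre = 7.25 ≤ 39.25, so it lies inside.
All remaining points lie in this disk, and no smaller disk contains both endpoints, so this is the minimum enclosing circle.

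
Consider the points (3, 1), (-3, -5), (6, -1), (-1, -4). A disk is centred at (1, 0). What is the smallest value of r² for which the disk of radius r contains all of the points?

The required radius is the distance from (1, 0) to the farthest point.
Squared distances: 5, 41, 26, 20.
Maximum is 41, attained at (-3, -5).

41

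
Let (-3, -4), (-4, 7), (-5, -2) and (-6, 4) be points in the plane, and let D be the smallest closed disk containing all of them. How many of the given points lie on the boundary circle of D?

By Welzl's lemma the MEC is supported by two points (diametrically opposite) or three points (on a circumcircle).
The farthest pair is (-3, -4)–(-4, 7) with squared distance 122. The circle on this segment as diameter has centre (-3.5, 1.5) and r² = 122/4 = 30.5.
Check (-5, -2): distance² to centre = 14.5 ≤ 30.5, so it lies inside.
All remaining points lie in this disk, and no smaller disk contains both endpoints, so this is the minimum enclosing circle.
The points at distance exactly r from the centre are (-3, -4), (-4, 7) — 2 points.

2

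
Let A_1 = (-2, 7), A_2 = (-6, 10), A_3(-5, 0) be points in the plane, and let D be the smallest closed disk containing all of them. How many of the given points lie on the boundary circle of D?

Side lengths²: A_1A_2² = 25, A_1A_3² = 58, A_2A_3² = 101.
Since A_2A_3² = 101 ≥ 58 + 25 = 83, the angle opposite A_2A_3 is not acute, so the smallest enclosing circle has A_2A_3 as diameter.
Centre = midpoint of A_2A_3 = (-5.5, 5), r² = 101/4 = 25.25.
The points at distance exactly r from the centre are A_2, A_3 — 2 points.

2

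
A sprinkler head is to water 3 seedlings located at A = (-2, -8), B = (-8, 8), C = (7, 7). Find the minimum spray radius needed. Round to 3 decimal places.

9.602

Side lengths²: AB² = 292, AC² = 306, BC² = 226.
Since AC² = 306 < 292 + 226 = 518, the triangle is acute, so the smallest enclosing circle is the circumcircle.
Circumcentre = (-35/39, 20/13), r² = 140233/1521.
r = √(140233/1521) ≈ 9.602.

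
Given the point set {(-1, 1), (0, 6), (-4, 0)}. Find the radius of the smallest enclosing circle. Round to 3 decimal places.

Call the three points A, B, C in the order given.
Side lengths²: AB² = 26, AC² = 10, BC² = 52.
Since BC² = 52 ≥ 26 + 10 = 36, the angle opposite BC is not acute, so the smallest enclosing circle has BC as diameter.
Centre = midpoint of BC = (-2, 3), r² = 52/4 = 13.
r = √13 ≈ 3.606.

3.606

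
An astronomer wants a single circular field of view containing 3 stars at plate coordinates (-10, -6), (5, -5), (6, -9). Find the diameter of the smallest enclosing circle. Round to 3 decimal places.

Call the three points A, B, C in the order given.
Side lengths²: AB² = 226, AC² = 265, BC² = 17.
Since AC² = 265 ≥ 226 + 17 = 243, the angle opposite AC is not acute, so the smallest enclosing circle has AC as diameter.
Centre = midpoint of AC = (-2, -7.5), r² = 265/4 = 66.25.
Diameter = 2r = 2√(66.25) ≈ 16.279.

16.279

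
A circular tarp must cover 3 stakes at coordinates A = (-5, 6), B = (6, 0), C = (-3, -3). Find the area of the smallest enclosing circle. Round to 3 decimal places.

Side lengths²: AB² = 157, AC² = 85, BC² = 90.
Since AB² = 157 < 90 + 85 = 175, the triangle is acute, so the smallest enclosing circle is the circumcircle.
Circumcentre = (11/58, 141/58), r² = 66725/1682.
Area = π·r² = π·66725/1682 ≈ 124.627.

124.627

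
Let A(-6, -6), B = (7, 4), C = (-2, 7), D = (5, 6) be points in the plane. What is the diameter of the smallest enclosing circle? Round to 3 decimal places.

By Welzl's lemma the MEC is supported by two points (diametrically opposite) or three points (on a circumcircle).
The minimum enclosing circle is determined by three boundary points: A, B, D.
Their circumcentre is (13/46, -33/46) with r² = 71285/1058.
The farthest remaining point C is at distance² 68525/1058 ≤ 71285/1058.
Diameter = 2r = 2√(71285/1058) ≈ 16.417.

16.417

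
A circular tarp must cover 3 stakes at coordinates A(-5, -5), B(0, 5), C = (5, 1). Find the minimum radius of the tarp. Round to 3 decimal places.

5.963

Side lengths²: AB² = 125, AC² = 136, BC² = 41.
Since AC² = 136 < 125 + 41 = 166, the triangle is acute, so the smallest enclosing circle is the circumcircle.
Circumcentre = (-9/14, -13/14), r² = 3485/98.
r = √(3485/98) ≈ 5.963.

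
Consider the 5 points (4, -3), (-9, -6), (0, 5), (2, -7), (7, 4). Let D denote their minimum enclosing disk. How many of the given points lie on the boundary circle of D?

2

The farthest pair is (-9, -6)–(7, 4) with squared distance 356. The circle on this segment as diameter has centre (-1, -1) and r² = 356/4 = 89.
Check (4, -3): distance² to centre = 29 ≤ 89, so it lies inside.
All remaining points lie in this disk, and no smaller disk contains both endpoints, so this is the minimum enclosing circle.
The points at distance exactly r from the centre are (-9, -6), (7, 4) — 2 points.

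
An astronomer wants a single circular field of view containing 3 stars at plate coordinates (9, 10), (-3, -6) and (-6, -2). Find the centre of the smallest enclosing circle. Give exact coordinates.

Call the three points A, B, C in the order given.
Side lengths²: AB² = 400, AC² = 369, BC² = 25.
Since AB² = 400 ≥ 369 + 25 = 394, the angle opposite AB is not acute, so the smallest enclosing circle has AB as diameter.
Centre = midpoint of AB = (3, 2), r² = 400/4 = 100.
Centre = (3, 2).

(3, 2)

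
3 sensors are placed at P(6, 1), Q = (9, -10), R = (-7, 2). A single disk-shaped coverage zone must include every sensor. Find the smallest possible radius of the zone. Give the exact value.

Side lengths²: PQ² = 130, PR² = 170, QR² = 400.
Since QR² = 400 ≥ 170 + 130 = 300, the angle opposite QR is not acute, so the smallest enclosing circle has QR as diameter.
Centre = midpoint of QR = (1, -4), r² = 400/4 = 100.
r = √100 = 10.

10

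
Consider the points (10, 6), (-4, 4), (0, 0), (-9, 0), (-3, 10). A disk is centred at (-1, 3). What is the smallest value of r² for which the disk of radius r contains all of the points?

130

The required radius is the distance from (-1, 3) to the farthest point.
Squared distances: 130, 10, 10, 73, 53.
Maximum is 130, attained at (10, 6).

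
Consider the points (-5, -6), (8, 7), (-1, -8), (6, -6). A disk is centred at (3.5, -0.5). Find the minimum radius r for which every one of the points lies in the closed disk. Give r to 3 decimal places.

The required radius is the distance from (3.5, -0.5) to the farthest point.
Squared distances: 102.5, 76.5, 76.5, 36.5.
Maximum is 102.5, attained at (-5, -6).
r = √(102.5) ≈ 10.124.

10.124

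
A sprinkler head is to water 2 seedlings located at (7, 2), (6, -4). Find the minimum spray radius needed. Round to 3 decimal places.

The smallest circle enclosing two points has them as diameter endpoints.
Centre = midpoint = (6.5, -1); r² = |(7, 2)−(6, -4)|²/4 = 37/4 = 9.25.
r = √(9.25) ≈ 3.041.

3.041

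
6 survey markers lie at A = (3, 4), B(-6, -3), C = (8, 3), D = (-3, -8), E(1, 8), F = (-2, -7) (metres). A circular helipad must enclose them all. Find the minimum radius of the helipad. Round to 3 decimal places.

By Welzl's lemma the MEC is supported by two points (diametrically opposite) or three points (on a circumcircle).
The minimum enclosing circle is determined by three boundary points: C, D, E.
Their circumcentre is (1/3, -1/3) with r² = 629/9.
The farthest remaining point F is at distance² 449/9 ≤ 629/9.
r = √(629/9) ≈ 8.360.

8.360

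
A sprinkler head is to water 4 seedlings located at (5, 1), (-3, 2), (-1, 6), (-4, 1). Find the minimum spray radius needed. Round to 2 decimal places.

By Welzl's lemma the MEC is supported by two points (diametrically opposite) or three points (on a circumcircle).
The minimum enclosing circle is determined by three boundary points: (5, 1), (-1, 6), (-4, 1).
Their circumcentre is (0.5, 1.7) with r² = 20.74.
The farthest remaining point (-3, 2) is at distance² 12.34 ≤ 20.74.
r = √(20.74) ≈ 4.55.

4.55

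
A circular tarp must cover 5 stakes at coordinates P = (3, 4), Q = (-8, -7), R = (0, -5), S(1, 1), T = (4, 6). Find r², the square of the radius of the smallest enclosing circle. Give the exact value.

The minimum enclosing circle of a finite set is fixed by two of the points (as a diameter) or three (as a circumcircle).
The farthest pair is Q–T with squared distance 313. The circle on this segment as diameter has centre (-2, -0.5) and r² = 313/4 = 78.25.
Check P: distance² to centre = 45.25 ≤ 78.25, so it lies inside.
All remaining points lie in this disk, and no smaller disk contains both endpoints, so this is the minimum enclosing circle.

78.25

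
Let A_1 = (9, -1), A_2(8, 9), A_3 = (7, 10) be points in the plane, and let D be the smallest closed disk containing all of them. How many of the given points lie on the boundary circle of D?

Side lengths²: A_1A_2² = 101, A_1A_3² = 125, A_2A_3² = 2.
Since A_1A_3² = 125 ≥ 101 + 2 = 103, the angle opposite A_1A_3 is not acute, so the smallest enclosing circle has A_1A_3 as diameter.
Centre = midpoint of A_1A_3 = (8, 4.5), r² = 125/4 = 31.25.
The points at distance exactly r from the centre are A_1, A_3 — 2 points.

2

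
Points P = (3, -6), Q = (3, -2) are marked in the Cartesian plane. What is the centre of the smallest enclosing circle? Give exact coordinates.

(3, -4)

The smallest circle enclosing two points has them as diameter endpoints.
Centre = midpoint = (3, -4); r² = |PQ|²/4 = 16/4 = 4.
Centre = (3, -4).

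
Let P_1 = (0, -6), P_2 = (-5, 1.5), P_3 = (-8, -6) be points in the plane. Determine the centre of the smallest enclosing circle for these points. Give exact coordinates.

Side lengths²: P_1P_2² = 81.25, P_1P_3² = 64, P_2P_3² = 65.25.
Since P_1P_2² = 81.25 < 65.25 + 64 = 129.25, the triangle is acute, so the smallest enclosing circle is the circumcircle.
Circumcentre = (-4, -3.25), r² = 23.5625.
Centre = (-4, -3.25).

(-4, -3.25)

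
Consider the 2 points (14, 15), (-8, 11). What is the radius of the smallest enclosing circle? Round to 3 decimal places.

11.180

The smallest circle enclosing two points has them as diameter endpoints.
Centre = midpoint = (3, 13); r² = |(14, 15)−(-8, 11)|²/4 = 500/4 = 125.
r = √125 ≈ 11.180.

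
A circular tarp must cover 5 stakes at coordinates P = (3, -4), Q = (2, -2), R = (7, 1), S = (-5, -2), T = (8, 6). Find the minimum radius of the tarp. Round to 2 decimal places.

The minimum enclosing circle of a finite set is fixed by two of the points (as a diameter) or three (as a circumcircle).
The farthest pair is S–T with squared distance 233. The circle on this segment as diameter has centre (1.5, 2) and r² = 233/4 = 58.25.
Check P: distance² to centre = 38.25 ≤ 58.25, so it lies inside.
All remaining points lie in this disk, and no smaller disk contains both endpoints, so this is the minimum enclosing circle.
r = √(58.25) ≈ 7.63.

7.63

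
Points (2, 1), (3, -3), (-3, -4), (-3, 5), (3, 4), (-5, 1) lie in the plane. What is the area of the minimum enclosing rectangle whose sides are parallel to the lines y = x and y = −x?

In coordinates u = x + y, v = x − y the rectangle is axis-aligned; the map (x,y)→(u,v) scales areas by 2.
u-values: 3, 0, -7, 2, 7, -4; range = 7 − (-7) = 14.
v-values: 1, 6, 1, -8, -1, -6; range = 6 − (-8) = 14.
Area = (14 × 14) / 2 = 98.

98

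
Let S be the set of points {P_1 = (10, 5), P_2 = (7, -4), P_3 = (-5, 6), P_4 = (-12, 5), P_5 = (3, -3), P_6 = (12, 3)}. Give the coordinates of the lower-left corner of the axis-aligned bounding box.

(-12, -4)

x-range [-12, 12], y-range [-4, 6].
The lower-left corner is (-12, -4).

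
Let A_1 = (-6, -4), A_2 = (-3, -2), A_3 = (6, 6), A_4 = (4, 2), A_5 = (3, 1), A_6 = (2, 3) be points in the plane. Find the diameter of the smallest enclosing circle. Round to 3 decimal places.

15.620

The minimum enclosing circle of a finite set is fixed by two of the points (as a diameter) or three (as a circumcircle).
The farthest pair is A_1–A_3 with squared distance 244. The circle on this segment as diameter has centre (0, 1) and r² = 244/4 = 61.
Check A_2: distance² to centre = 18 ≤ 61, so it lies inside.
All remaining points lie in this disk, and no smaller disk contains both endpoints, so this is the minimum enclosing circle.
Diameter = 2r = 2√61 ≈ 15.620.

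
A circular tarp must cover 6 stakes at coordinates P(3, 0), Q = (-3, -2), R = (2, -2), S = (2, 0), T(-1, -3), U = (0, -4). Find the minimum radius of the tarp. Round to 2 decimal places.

3.16

A smallest enclosing disk is always determined by at most three of the input points on its boundary.
The farthest pair is P–Q with squared distance 40. The circle on this segment as diameter has centre (0, -1) and r² = 40/4 = 10.
Check R: distance² to centre = 5 ≤ 10, so it lies inside.
All remaining points lie in this disk, and no smaller disk contains both endpoints, so this is the minimum enclosing circle.
r = √10 ≈ 3.16.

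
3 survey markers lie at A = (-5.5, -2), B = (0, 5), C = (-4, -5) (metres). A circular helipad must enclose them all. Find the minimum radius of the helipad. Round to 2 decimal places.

5.39

Side lengths²: AB² = 79.25, AC² = 11.25, BC² = 116.
Since BC² = 116 ≥ 79.25 + 11.25 = 90.5, the angle opposite BC is not acute, so the smallest enclosing circle has BC as diameter.
Centre = midpoint of BC = (-2, 0), r² = 116/4 = 29.
r = √29 ≈ 5.39.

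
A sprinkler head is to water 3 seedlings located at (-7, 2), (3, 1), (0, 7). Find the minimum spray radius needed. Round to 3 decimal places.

Call the three points A, B, C in the order given.
Side lengths²: AB² = 101, AC² = 74, BC² = 45.
Since AB² = 101 < 74 + 45 = 119, the triangle is acute, so the smallest enclosing circle is the circumcircle.
Circumcentre = (-73/38, 87/38), r² = 18685/722.
r = √(18685/722) ≈ 5.087.

5.087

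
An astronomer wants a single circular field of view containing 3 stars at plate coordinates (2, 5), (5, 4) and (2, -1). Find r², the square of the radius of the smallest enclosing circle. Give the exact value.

Call the three points A, B, C in the order given.
Side lengths²: AB² = 10, AC² = 36, BC² = 34.
Since AC² = 36 < 34 + 10 = 44, the triangle is acute, so the smallest enclosing circle is the circumcircle.
Circumcentre = (8/3, 2), r² = 85/9.

85/9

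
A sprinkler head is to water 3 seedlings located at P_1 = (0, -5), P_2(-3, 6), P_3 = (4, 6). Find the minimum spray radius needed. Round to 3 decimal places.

6.066

Side lengths²: P_1P_2² = 130, P_1P_3² = 137, P_2P_3² = 49.
Since P_1P_3² = 137 < 130 + 49 = 179, the triangle is acute, so the smallest enclosing circle is the circumcircle.
Circumcentre = (0.5, 23/22), r² = 8905/242.
r = √(8905/242) ≈ 6.066.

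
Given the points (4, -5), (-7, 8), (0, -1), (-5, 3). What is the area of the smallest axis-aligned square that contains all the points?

169

The bounding box has width 11 and height 13.
An axis-aligned square enclosing the set must have side ≥ max(width, height).
So the minimum side is max(11, 13) = 13.
Area = 13² = 169.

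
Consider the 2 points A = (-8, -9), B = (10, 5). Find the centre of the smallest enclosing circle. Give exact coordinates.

The smallest circle enclosing two points has them as diameter endpoints.
Centre = midpoint = (1, -2); r² = |AB|²/4 = 520/4 = 130.
Centre = (1, -2).

(1, -2)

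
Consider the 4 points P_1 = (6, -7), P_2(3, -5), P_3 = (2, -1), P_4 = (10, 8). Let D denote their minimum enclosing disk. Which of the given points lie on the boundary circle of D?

A smallest enclosing disk is always determined by at most three of the input points on its boundary.
The farthest pair is P_1–P_4 with squared distance 241. The circle on this segment as diameter has centre (8, 0.5) and r² = 241/4 = 60.25.
Check P_2: distance² to centre = 55.25 ≤ 60.25, so it lies inside.
All remaining points lie in this disk, and no smaller disk contains both endpoints, so this is the minimum enclosing circle.
The points at distance exactly r from the centre are P_1, P_4 — 2 points.

P_1, P_4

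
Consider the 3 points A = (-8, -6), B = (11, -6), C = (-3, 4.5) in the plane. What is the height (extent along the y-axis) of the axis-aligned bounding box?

max y = 4.5, min y = -6, so height = 10.5.

10.5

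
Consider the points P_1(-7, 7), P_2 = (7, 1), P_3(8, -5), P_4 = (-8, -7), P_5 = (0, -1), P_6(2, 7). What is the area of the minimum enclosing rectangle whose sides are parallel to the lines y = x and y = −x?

324

In coordinates u = x + y, v = x − y the rectangle is axis-aligned; the map (x,y)→(u,v) scales areas by 2.
u-values: 0, 8, 3, -15, -1, 9; range = 9 − (-15) = 24.
v-values: -14, 6, 13, -1, 1, -5; range = 13 − (-14) = 27.
Area = (24 × 27) / 2 = 324.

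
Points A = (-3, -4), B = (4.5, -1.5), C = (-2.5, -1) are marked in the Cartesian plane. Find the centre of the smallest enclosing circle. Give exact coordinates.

(0.75, -2.75)

Side lengths²: AB² = 62.5, AC² = 9.25, BC² = 49.25.
Since AB² = 62.5 ≥ 49.25 + 9.25 = 58.5, the angle opposite AB is not acute, so the smallest enclosing circle has AB as diameter.
Centre = midpoint of AB = (0.75, -2.75), r² = 62.5/4 = 15.625.
Centre = (0.75, -2.75).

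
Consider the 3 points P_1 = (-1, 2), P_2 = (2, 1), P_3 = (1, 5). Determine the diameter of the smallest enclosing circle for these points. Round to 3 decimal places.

Side lengths²: P_1P_2² = 10, P_1P_3² = 13, P_2P_3² = 17.
Since P_2P_3² = 17 < 13 + 10 = 23, the triangle is acute, so the smallest enclosing circle is the circumcircle.
Circumcentre = (21/22, 63/22), r² = 1105/242.
Diameter = 2r = 2√(1105/242) ≈ 4.274.

4.274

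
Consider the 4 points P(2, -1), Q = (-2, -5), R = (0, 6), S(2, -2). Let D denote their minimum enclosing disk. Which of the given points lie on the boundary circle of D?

Q, R

A smallest enclosing disk is always determined by at most three of the input points on its boundary.
The farthest pair is Q–R with squared distance 125. The circle on this segment as diameter has centre (-1, 0.5) and r² = 125/4 = 31.25.
Check P: distance² to centre = 11.25 ≤ 31.25, so it lies inside.
All remaining points lie in this disk, and no smaller disk contains both endpoints, so this is the minimum enclosing circle.
The points at distance exactly r from the centre are Q, R — 2 points.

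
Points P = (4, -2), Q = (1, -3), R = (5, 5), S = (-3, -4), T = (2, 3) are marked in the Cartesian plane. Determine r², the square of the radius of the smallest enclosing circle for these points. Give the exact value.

36.25

By Welzl's lemma the MEC is supported by two points (diametrically opposite) or three points (on a circumcircle).
The farthest pair is R–S with squared distance 145. The circle on this segment as diameter has centre (1, 0.5) and r² = 145/4 = 36.25.
Check P: distance² to centre = 15.25 ≤ 36.25, so it lies inside.
All remaining points lie in this disk, and no smaller disk contains both endpoints, so this is the minimum enclosing circle.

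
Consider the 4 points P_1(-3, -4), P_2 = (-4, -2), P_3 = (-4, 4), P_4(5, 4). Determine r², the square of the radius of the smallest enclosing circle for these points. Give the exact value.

32.5

The minimum enclosing circle of a finite set is fixed by two of the points (as a diameter) or three (as a circumcircle).
The minimum enclosing circle is determined by three boundary points: P_1, P_3, P_4.
Their circumcentre is (0.5, 0.5) with r² = 32.5.
The farthest remaining point P_2 is at distance² 26.5 ≤ 32.5.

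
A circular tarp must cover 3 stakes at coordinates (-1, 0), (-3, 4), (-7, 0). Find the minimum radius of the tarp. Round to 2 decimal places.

3.16

Call the three points A, B, C in the order given.
Side lengths²: AB² = 20, AC² = 36, BC² = 32.
Since AC² = 36 < 32 + 20 = 52, the triangle is acute, so the smallest enclosing circle is the circumcircle.
Circumcentre = (-4, 1), r² = 10.
r = √10 ≈ 3.16.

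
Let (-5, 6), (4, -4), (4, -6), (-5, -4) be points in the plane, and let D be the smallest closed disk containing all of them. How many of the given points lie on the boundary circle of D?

2

The farthest pair is (-5, 6)–(4, -6) with squared distance 225. The circle on this segment as diameter has centre (-0.5, 0) and r² = 225/4 = 56.25.
Check (4, -4): distance² to centre = 36.25 ≤ 56.25, so it lies inside.
All remaining points lie in this disk, and no smaller disk contains both endpoints, so this is the minimum enclosing circle.
The points at distance exactly r from the centre are (-5, 6), (4, -6) — 2 points.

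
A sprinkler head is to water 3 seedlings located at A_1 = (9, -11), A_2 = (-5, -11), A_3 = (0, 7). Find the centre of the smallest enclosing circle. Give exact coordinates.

(2, -3.25)

Side lengths²: A_1A_2² = 196, A_1A_3² = 405, A_2A_3² = 349.
Since A_1A_3² = 405 < 349 + 196 = 545, the triangle is acute, so the smallest enclosing circle is the circumcircle.
Circumcentre = (2, -3.25), r² = 109.0625.
Centre = (2, -3.25).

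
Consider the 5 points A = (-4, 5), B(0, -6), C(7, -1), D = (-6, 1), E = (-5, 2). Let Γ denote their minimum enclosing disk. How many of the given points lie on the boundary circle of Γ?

The minimum enclosing circle is determined by three boundary points: A, C, D.
Their circumcentre is (15/28, 13/56) with r² = 135805/3136.
The farthest remaining point B is at distance² 122701/3136 ≤ 135805/3136.
The points at distance exactly r from the centre are A, C, D — 3 points.

3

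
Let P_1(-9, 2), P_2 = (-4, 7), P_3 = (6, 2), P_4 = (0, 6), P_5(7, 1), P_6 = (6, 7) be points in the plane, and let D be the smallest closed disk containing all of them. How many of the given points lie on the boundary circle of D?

The minimum enclosing circle is determined by three boundary points: P_1, P_5, P_6.
Their circumcentre is (-35/38, 105/38) with r² = 47545/722.
The farthest remaining point P_3 is at distance² 35005/722 ≤ 47545/722.
The points at distance exactly r from the centre are P_1, P_5, P_6 — 3 points.

3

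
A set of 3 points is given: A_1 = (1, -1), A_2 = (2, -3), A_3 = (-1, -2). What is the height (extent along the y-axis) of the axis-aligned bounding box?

2

max y = -1, min y = -3, so height = 2.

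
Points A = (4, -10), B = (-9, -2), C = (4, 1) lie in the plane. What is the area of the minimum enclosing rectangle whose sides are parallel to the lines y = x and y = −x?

In coordinates u = x + y, v = x − y the rectangle is axis-aligned; the map (x,y)→(u,v) scales areas by 2.
u-values: -6, -11, 5; range = 5 − (-11) = 16.
v-values: 14, -7, 3; range = 14 − (-7) = 21.
Area = (16 × 21) / 2 = 168.

168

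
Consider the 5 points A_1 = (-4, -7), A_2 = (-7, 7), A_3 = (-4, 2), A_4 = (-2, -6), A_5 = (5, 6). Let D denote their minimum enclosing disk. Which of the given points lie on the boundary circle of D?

The minimum enclosing circle is determined by three boundary points: A_1, A_2, A_5.
Their circumcentre is (-97/66, 19/22) with r² = 148625/2178.
The farthest remaining point A_4 is at distance² 103217/2178 ≤ 148625/2178.
The points at distance exactly r from the centre are A_1, A_2, A_5 — 3 points.

A_1, A_2, A_5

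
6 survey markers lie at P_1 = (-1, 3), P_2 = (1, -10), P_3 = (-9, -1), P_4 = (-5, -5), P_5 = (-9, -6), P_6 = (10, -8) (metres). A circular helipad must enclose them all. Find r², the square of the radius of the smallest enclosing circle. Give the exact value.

The minimum enclosing circle of a finite set is fixed by two of the points (as a diameter) or three (as a circumcircle).
The farthest pair is P_3–P_6 with squared distance 410. The circle on this segment as diameter has centre (0.5, -4.5) and r² = 410/4 = 102.5.
Check P_1: distance² to centre = 58.5 ≤ 102.5, so it lies inside.
All remaining points lie in this disk, and no smaller disk contains both endpoints, so this is the minimum enclosing circle.

102.5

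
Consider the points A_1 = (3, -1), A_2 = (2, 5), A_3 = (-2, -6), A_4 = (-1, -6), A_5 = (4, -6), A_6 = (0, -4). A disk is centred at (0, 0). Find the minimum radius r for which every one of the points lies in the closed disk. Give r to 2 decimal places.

The required radius is the distance from (0, 0) to the farthest point.
Squared distances: 10, 29, 40, 37, 52, 16.
Maximum is 52, attained at A_5.
r = √52 ≈ 7.21.

7.21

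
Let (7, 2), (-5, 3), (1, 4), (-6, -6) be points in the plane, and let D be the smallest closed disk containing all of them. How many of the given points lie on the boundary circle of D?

2

A smallest enclosing disk is always determined by at most three of the input points on its boundary.
The farthest pair is (7, 2)–(-6, -6) with squared distance 233. The circle on this segment as diameter has centre (0.5, -2) and r² = 233/4 = 58.25.
Check (-5, 3): distance² to centre = 55.25 ≤ 58.25, so it lies inside.
All remaining points lie in this disk, and no smaller disk contains both endpoints, so this is the minimum enclosing circle.
The points at distance exactly r from the centre are (7, 2), (-6, -6) — 2 points.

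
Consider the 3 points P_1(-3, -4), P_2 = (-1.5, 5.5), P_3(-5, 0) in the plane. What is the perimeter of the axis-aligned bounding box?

Width = max x − min x = -1.5 − (-5) = 3.5.
Height = max y − min y = 5.5 − (-4) = 9.5.
Perimeter = 2(3.5 + 9.5) = 26.

26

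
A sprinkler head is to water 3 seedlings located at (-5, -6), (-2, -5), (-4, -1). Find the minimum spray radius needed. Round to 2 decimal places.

Call the three points A, B, C in the order given.
Side lengths²: AB² = 10, AC² = 26, BC² = 20.
Since AC² = 26 < 20 + 10 = 30, the triangle is acute, so the smallest enclosing circle is the circumcircle.
Circumcentre = (-29/7, -25/7), r² = 325/49.
r = √(325/49) ≈ 2.58.

2.58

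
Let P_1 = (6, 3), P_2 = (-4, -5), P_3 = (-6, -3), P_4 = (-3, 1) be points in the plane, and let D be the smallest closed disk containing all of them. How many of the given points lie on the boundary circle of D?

2

The farthest pair is P_1–P_3 with squared distance 180. The circle on this segment as diameter has centre (0, 0) and r² = 180/4 = 45.
Check P_2: distance² to centre = 41 ≤ 45, so it lies inside.
All remaining points lie in this disk, and no smaller disk contains both endpoints, so this is the minimum enclosing circle.
The points at distance exactly r from the centre are P_1, P_3 — 2 points.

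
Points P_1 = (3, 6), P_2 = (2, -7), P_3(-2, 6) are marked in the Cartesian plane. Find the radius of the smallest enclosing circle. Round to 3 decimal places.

6.821

Side lengths²: P_1P_2² = 170, P_1P_3² = 25, P_2P_3² = 185.
Since P_2P_3² = 185 < 170 + 25 = 195, the triangle is acute, so the smallest enclosing circle is the circumcircle.
Circumcentre = (0.5, -9/26), r² = 15725/338.
r = √(15725/338) ≈ 6.821.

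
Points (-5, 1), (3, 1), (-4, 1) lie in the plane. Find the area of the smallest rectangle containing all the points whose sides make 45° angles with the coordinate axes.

In coordinates u = x + y, v = x − y the rectangle is axis-aligned; the map (x,y)→(u,v) scales areas by 2.
u-values: -4, 4, -3; range = 4 − (-4) = 8.
v-values: -6, 2, -5; range = 2 − (-6) = 8.
Area = (8 × 8) / 2 = 32.

32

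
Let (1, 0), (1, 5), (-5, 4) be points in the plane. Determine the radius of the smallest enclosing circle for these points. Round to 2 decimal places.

3.66

Call the three points A, B, C in the order given.
Side lengths²: AB² = 25, AC² = 52, BC² = 37.
Since AC² = 52 < 37 + 25 = 62, the triangle is acute, so the smallest enclosing circle is the circumcircle.
Circumcentre = (-5/3, 2.5), r² = 481/36.
r = √(481/36) ≈ 3.66.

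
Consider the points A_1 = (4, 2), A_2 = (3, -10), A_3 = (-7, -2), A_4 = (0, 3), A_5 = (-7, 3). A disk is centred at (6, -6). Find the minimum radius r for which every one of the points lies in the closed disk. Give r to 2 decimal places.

The required radius is the distance from (6, -6) to the farthest point.
Squared distances: 68, 25, 185, 117, 250.
Maximum is 250, attained at A_5.
r = √250 ≈ 15.81.

15.81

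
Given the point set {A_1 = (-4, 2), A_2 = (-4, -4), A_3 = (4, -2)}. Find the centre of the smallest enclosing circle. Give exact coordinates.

Side lengths²: A_1A_2² = 36, A_1A_3² = 80, A_2A_3² = 68.
Since A_1A_3² = 80 < 68 + 36 = 104, the triangle is acute, so the smallest enclosing circle is the circumcircle.
Circumcentre = (-0.5, -1), r² = 21.25.
Centre = (-0.5, -1).

(-0.5, -1)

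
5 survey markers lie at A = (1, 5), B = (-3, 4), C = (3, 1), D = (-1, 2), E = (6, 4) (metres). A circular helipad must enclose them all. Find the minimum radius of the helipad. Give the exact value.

4.5

The farthest pair is B–E with squared distance 81. The circle on this segment as diameter has centre (1.5, 4) and r² = 81/4 = 20.25.
Check A: distance² to centre = 1.25 ≤ 20.25, so it lies inside.
All remaining points lie in this disk, and no smaller disk contains both endpoints, so this is the minimum enclosing circle.
r = √(20.25) = 4.5.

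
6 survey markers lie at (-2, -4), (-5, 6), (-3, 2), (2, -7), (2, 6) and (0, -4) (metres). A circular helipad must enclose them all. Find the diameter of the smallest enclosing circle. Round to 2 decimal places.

14.76

A smallest enclosing disk is always determined by at most three of the input points on its boundary.
The farthest pair is (-5, 6)–(2, -7) with squared distance 218. The circle on this segment as diameter has centre (-1.5, -0.5) and r² = 218/4 = 54.5.
Check (-2, -4): distance² to centre = 12.5 ≤ 54.5, so it lies inside.
All remaining points lie in this disk, and no smaller disk contains both endpoints, so this is the minimum enclosing circle.
Diameter = 2r = 2√(54.5) ≈ 14.76.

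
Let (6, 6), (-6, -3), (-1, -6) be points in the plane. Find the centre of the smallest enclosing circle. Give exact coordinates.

(1/18, 77/54)

Call the three points A, B, C in the order given.
Side lengths²: AB² = 225, AC² = 193, BC² = 34.
Since AB² = 225 < 193 + 34 = 227, the triangle is acute, so the smallest enclosing circle is the circumcircle.
Circumcentre = (1/18, 77/54), r² = 82025/1458.
Centre = (1/18, 77/54).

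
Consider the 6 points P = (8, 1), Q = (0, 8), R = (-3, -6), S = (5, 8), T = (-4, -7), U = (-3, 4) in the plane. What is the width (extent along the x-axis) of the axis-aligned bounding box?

12

max x = 8, min x = -4, so width = 12.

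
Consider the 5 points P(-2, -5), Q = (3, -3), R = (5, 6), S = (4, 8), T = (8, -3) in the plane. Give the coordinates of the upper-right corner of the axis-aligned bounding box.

x-range [-2, 8], y-range [-5, 8].
The upper-right corner is (8, 8).

(8, 8)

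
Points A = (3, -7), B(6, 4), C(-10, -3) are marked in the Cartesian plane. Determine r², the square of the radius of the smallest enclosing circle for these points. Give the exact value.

Side lengths²: AB² = 130, AC² = 185, BC² = 305.
Since BC² = 305 < 185 + 130 = 315, the triangle is acute, so the smallest enclosing circle is the circumcircle.
Circumcentre = (-117/62, 15/62), r² = 146705/1922.

146705/1922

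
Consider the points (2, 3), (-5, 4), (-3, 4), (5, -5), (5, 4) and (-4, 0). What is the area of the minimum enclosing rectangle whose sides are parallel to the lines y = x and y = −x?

In coordinates u = x + y, v = x − y the rectangle is axis-aligned; the map (x,y)→(u,v) scales areas by 2.
u-values: 5, -1, 1, 0, 9, -4; range = 9 − (-4) = 13.
v-values: -1, -9, -7, 10, 1, -4; range = 10 − (-9) = 19.
Area = (13 × 19) / 2 = 123.5.

123.5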